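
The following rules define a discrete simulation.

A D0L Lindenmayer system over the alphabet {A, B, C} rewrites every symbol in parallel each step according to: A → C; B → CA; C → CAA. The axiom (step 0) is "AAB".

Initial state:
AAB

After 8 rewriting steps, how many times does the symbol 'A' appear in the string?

[0] AAB
[1] CCCA
[2] CAACAACAAC
[3] CAACCCAACCCAACCCAA
[4] CAACCCAACAACAACCCAACAACAACCCAACAACAACC
[5] CAACCCAACAACAACCCAACCCAACCCAACAACAACCCAACCCAACCCAACAACAACCCAACCCAACCCAACAA
[6] CAACCCAACAACAACCCAACCCAACCCAACAACAACCCAACAACAACCCAACAACAAC…AACAACAACCCAACCCAACCCAACAACAACCCAACAACAACCCAACAACAACCCAACC  (len 150)
[7] CAACCCAACAACAACCCAACCCAACCCAACAACAACCCAACAACAACCCAACAACAAC…AACAACAACCCAACCCAACCCAACAACAACCCAACCCAACCCAACAACAACCCAACAA  (len 298)
[8] CAACCCAACAACAACCCAACCCAACCCAACAACAACCCAACAACAACCCAACAACAAC…AACAACAACCCAACAACAACCCAACAACAACCCAACCCAACCCAACAACAACCCAACC  (len 598)

300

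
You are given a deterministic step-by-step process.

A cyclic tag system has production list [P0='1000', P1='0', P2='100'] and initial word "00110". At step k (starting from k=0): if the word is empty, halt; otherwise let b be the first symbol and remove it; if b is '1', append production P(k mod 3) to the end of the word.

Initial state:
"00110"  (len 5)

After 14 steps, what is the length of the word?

8

t=0: "00110"  (len 5)
t=1: "0110"  (len 4)
t=2: "110"  (len 3)
t=3: "10100"  (len 5)
t=4: "01001000"  (len 8)
t=5: "1001000"  (len 7)
t=6: "001000100"  (len 9)
t=7: "01000100"  (len 8)
t=8: "1000100"  (len 7)
t=9: "000100100"  (len 9)
t=10: "00100100"  (len 8)
t=11: "0100100"  (len 7)
t=12: "100100"  (len 6)
t=13: "001001000"  (len 9)
t=14: "01001000"  (len 8)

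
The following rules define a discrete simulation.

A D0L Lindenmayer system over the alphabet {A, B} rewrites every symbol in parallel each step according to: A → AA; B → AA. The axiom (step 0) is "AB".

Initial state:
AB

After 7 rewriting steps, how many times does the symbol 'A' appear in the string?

256

k=0  AB
k=1  AAAA
k=2  AAAAAAAA
k=3  AAAAAAAAAAAAAAAA
k=4  AAAAAAAAAAAAAAAAAAAAAAAAAAAAAAAA
k=5  AAAAAAAAAAAAAAAAAAAAAAAAAAAAAAAAAAAAAAAAAAAAAAAAAAAAAAAAAAAAAAAA
k=6  AAAAAAAAAAAAAAAAAAAAAAAAAAAAAAAAAAAAAAAAAAAAAAAAAAAAAAAAAA…AAAAAAAAAAAAAAAAAAAAAAAAAAAAAAAAAAAAAAAAAAAAAAAAAAAAAAAAAA  (len 128)
k=7  AAAAAAAAAAAAAAAAAAAAAAAAAAAAAAAAAAAAAAAAAAAAAAAAAAAAAAAAAA…AAAAAAAAAAAAAAAAAAAAAAAAAAAAAAAAAAAAAAAAAAAAAAAAAAAAAAAAAA  (len 256)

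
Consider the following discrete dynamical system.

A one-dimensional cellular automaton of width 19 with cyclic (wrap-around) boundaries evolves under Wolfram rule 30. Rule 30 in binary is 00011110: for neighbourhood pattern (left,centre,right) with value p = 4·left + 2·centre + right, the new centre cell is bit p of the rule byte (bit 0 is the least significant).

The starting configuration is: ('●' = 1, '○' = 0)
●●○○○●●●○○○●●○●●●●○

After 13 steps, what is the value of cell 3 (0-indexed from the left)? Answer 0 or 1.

gen 0: ●●○○○●●●○○○●●○●●●●○
gen 1: ●○●○●●○○●○●●○○●○○○○
gen 2: ●○●○●○●●●○●○●●●●○○●
gen 3: ○○●○●○●○○○●○●○○○●●●
gen 4: ●●●○●○●●○●●○●●○●●○○
gen 5: ●○○○●○●○○●○○●○○●○●●
gen 6: ○●○●●○●●●●●●●●●●○●○
gen 7: ●●○●○○●○○○○○○○○○○●●
gen 8: ○○○●●●●●○○○○○○○○●●○
gen 9: ○○●●○○○○●○○○○○○●●○●
gen 10: ●●●○●○○●●●○○○○●●○○●
gen 11: ○○○○●●●●○○●○○●●○●●●
gen 12: ●○○●●○○○●●●●●●○○●○○
gen 13: ●●●●○●○●●○○○○○●●●●●

1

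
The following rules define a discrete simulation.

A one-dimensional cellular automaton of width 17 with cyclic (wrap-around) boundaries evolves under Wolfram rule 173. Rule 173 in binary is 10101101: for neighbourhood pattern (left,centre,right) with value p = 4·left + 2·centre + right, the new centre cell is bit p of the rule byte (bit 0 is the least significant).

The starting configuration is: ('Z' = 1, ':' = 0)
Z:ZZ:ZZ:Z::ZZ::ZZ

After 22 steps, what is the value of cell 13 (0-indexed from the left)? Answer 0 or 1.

0) Z:ZZ:ZZ:Z::ZZ::ZZ
1) :ZZ:ZZ:ZZ::Z:::ZZ
2) ZZ:ZZ:ZZ:::Z:Z:Z:
3) Z:ZZ:ZZ::Z:ZZZZZZ
4) :ZZ:ZZ:::ZZZZZZZZ
5) ZZ:ZZ::Z:ZZZZZZZ:
6) Z:ZZ:::ZZZZZZZZ:Z
7) :ZZ::Z:ZZZZZZZ:ZZ
8) ZZ:::ZZZZZZZZ:ZZ:
9) Z::Z:ZZZZZZZ:ZZ:Z
10) :::ZZZZZZZZ:ZZ:ZZ
11) :Z:ZZZZZZZ:ZZ:ZZ:
12) :ZZZZZZZZ:ZZ:ZZ::
13) :ZZZZZZZ:ZZ:ZZ::Z
14) ZZZZZZZ:ZZ:ZZ:::Z
15) ZZZZZZ:ZZ:ZZ::Z:Z
16) ZZZZZ:ZZ:ZZ:::ZZZ
17) ZZZZ:ZZ:ZZ::Z:ZZZ
18) ZZZ:ZZ:ZZ:::ZZZZZ
19) ZZ:ZZ:ZZ::Z:ZZZZZ
20) Z:ZZ:ZZ:::ZZZZZZZ
21) :ZZ:ZZ::Z:ZZZZZZZ
22) ZZ:ZZ:::ZZZZZZZZ:

1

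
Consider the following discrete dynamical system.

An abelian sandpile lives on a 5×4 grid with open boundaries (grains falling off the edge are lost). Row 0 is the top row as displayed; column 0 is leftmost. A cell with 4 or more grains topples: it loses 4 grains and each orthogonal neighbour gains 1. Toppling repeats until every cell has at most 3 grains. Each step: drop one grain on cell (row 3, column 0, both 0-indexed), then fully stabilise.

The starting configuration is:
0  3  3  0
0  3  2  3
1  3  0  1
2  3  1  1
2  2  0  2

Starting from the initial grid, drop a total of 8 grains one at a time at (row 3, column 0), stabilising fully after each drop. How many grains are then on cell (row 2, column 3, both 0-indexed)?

t=0: 0  3  3  0
0  3  2  3
1  3  0  1
2  3  1  1
2  2  0  2
t=1: 0  3  3  0
0  3  2  3
1  3  0  1
3  3  1  1
2  2  0  2
t=2: 1  1  1  2
1  2  1  0
3  1  2  2
1  1  2  1
3  3  0  2
t=3: 1  1  1  2
1  2  1  0
3  1  2  2
2  1  2  1
3  3  0  2
t=4: 1  1  1  2
1  2  1  0
3  1  2  2
3  1  2  1
3  3  0  2
t=5: 1  1  1  2
2  2  1  0
0  2  2  2
2  3  2  1
1  0  1  2
t=6: 1  1  1  2
2  2  1  0
0  2  2  2
3  3  2  1
1  0  1  2
t=7: 1  1  1  2
2  2  1  0
1  3  2  2
1  0  3  1
2  1  1  2
t=8: 1  1  1  2
2  2  1  0
1  3  2  2
2  0  3  1
2  1  1  2

2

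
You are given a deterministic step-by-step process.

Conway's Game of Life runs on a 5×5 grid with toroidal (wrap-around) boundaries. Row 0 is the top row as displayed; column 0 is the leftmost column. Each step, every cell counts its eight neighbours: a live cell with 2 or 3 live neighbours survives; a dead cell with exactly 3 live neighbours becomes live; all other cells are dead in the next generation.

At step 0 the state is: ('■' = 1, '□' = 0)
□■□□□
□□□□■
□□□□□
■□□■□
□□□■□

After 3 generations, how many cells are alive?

2

t=0: □■□□□
□□□□■
□□□□□
■□□■□
□□□■□
t=1: □□□□□
□□□□□
□□□□■
□□□□■
□□■□■
t=2: □□□□□
□□□□□
□□□□□
■□□□■
□□□■□
t=3: □□□□□
□□□□□
□□□□□
□□□□■
□□□□■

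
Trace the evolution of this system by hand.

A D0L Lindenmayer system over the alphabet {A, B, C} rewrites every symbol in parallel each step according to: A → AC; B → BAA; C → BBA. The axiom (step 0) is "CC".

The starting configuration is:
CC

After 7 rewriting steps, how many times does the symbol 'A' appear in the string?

746

0) CC
1) BBABBA
2) BAABAAACBAABAAAC
3) BAAACACBAAACACACBBABAAACACBAAACACACBBA
4) BAAACACACBBAACBBABAAACACACBBAACBBAACBBABAABAAACBAAACACACBBAACBBABAAACACACBBAACBBAACBBABAABAAAC
5) BAAACACACBBAACBBAACBBABAABAAACACBBABAABAAACBAAACACACBBAACB…ACBBABAABAAACACBBABAABAAACACBBABAABAAACBAAACACBAAACACACBBA  (len 236)
6) BAAACACACBBAACBBAACBBABAABAAACACBBABAABAAACACBBABAABAAACBA…AAACACACBBABAAACACACBBAACBBABAAACACACBBAACBBAACBBABAABAAAC  (len 586)
7) BAAACACACBBAACBBAACBBABAABAAACACBBABAABAAACACBBABAABAAACBA…ACBBABAABAAACACBBABAABAAACACBBABAABAAACBAAACACBAAACACACBBA  (len 1454)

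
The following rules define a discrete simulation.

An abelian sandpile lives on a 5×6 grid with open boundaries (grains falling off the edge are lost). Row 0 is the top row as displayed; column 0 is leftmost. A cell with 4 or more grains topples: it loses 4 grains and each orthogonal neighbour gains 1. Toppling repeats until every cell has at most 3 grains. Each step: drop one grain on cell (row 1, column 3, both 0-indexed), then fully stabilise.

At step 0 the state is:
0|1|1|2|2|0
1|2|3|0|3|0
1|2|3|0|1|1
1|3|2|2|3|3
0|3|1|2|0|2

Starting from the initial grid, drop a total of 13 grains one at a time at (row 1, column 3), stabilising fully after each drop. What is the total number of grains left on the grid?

t=0: 0|1|1|2|2|0
1|2|3|0|3|0
1|2|3|0|1|1
1|3|2|2|3|3
0|3|1|2|0|2
t=1: 0|1|1|2|2|0
1|2|3|1|3|0
1|2|3|0|1|1
1|3|2|2|3|3
0|3|1|2|0|2
t=2: 0|1|1|2|2|0
1|2|3|2|3|0
1|2|3|0|1|1
1|3|2|2|3|3
0|3|1|2|0|2
t=3: 0|1|1|2|2|0
1|2|3|3|3|0
1|2|3|0|1|1
1|3|2|2|3|3
0|3|1|2|0|2
t=4: 0|1|2|3|3|0
1|3|1|2|0|1
1|3|0|2|2|1
1|3|3|2|3|3
0|3|1|2|0|2
t=5: 0|1|2|3|3|0
1|3|1|3|0|1
1|3|0|2|2|1
1|3|3|2|3|3
0|3|1|2|0|2
t=6: 0|1|3|1|0|1
1|3|2|1|2|1
1|3|0|3|2|1
1|3|3|2|3|3
0|3|1|2|0|2
t=7: 0|1|3|1|0|1
1|3|2|2|2|1
1|3|0|3|2|1
1|3|3|2|3|3
0|3|1|2|0|2
t=8: 0|1|3|1|0|1
1|3|2|3|2|1
1|3|0|3|2|1
1|3|3|2|3|3
0|3|1|2|0|2
t=9: 0|1|3|2|0|1
1|3|3|1|3|1
1|3|1|0|3|1
1|3|3|3|3|3
0|3|1|2|0|2
t=10: 0|1|3|2|0|1
1|3|3|2|3|1
1|3|1|0|3|1
1|3|3|3|3|3
0|3|1|2|0|2
t=11: 0|1|3|2|0|1
1|3|3|3|3|1
1|3|1|0|3|1
1|3|3|3|3|3
0|3|1|2|0|2
t=12: 0|3|2|1|2|1
2|2|0|1|2|2
2|2|2|1|2|3
2|2|2|2|2|0
1|0|3|3|1|3
t=13: 0|3|2|1|2|1
2|2|0|2|2|2
2|2|2|1|2|3
2|2|2|2|2|0
1|0|3|3|1|3

52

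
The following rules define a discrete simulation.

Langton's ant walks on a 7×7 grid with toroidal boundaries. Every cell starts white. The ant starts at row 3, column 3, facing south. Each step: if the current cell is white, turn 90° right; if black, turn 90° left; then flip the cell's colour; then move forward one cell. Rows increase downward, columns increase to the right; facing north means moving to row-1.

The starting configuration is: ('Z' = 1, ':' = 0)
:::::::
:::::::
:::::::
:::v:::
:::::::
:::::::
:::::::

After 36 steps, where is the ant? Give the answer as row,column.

6,3

0) :::::::
:::::::
:::::::
:::v:::
:::::::
:::::::
:::::::
1) :::::::
:::::::
:::::::
::<Z:::
:::::::
:::::::
:::::::
2) :::::::
:::::::
::^::::
::ZZ:::
:::::::
:::::::
:::::::
3) :::::::
:::::::
::Z>:::
::ZZ:::
:::::::
:::::::
:::::::
4) :::::::
:::::::
::ZZ:::
::Zv:::
:::::::
:::::::
:::::::
5) :::::::
:::::::
::ZZ:::
::Z:>::
:::::::
:::::::
:::::::
6) :::::::
:::::::
::ZZ:::
::Z:Z::
::::v::
:::::::
:::::::
7) :::::::
:::::::
::ZZ:::
::Z:Z::
:::<Z::
:::::::
:::::::
8) :::::::
:::::::
::ZZ:::
::Z^Z::
:::ZZ::
:::::::
:::::::
9) :::::::
:::::::
::ZZ:::
::ZZ>::
:::ZZ::
:::::::
:::::::
10) :::::::
:::::::
::ZZ^::
::ZZ:::
:::ZZ::
:::::::
:::::::
11) :::::::
:::::::
::ZZZ>:
::ZZ:::
:::ZZ::
:::::::
:::::::
12) :::::::
:::::::
::ZZZZ:
::ZZ:v:
:::ZZ::
:::::::
:::::::
13) :::::::
:::::::
::ZZZZ:
::ZZ<Z:
:::ZZ::
:::::::
:::::::
14) :::::::
:::::::
::ZZ^Z:
::ZZZZ:
:::ZZ::
:::::::
:::::::
15) :::::::
:::::::
::Z<:Z:
::ZZZZ:
:::ZZ::
:::::::
:::::::
16) :::::::
:::::::
::Z::Z:
::ZvZZ:
:::ZZ::
:::::::
:::::::
17) :::::::
:::::::
::Z::Z:
::Z:>Z:
:::ZZ::
:::::::
:::::::
18) :::::::
:::::::
::Z:^Z:
::Z::Z:
:::ZZ::
:::::::
:::::::
19) :::::::
:::::::
::Z:Z>:
::Z::Z:
:::ZZ::
:::::::
:::::::
20) :::::::
:::::^:
::Z:Z::
::Z::Z:
:::ZZ::
:::::::
:::::::
21) :::::::
:::::Z>
::Z:Z::
::Z::Z:
:::ZZ::
:::::::
:::::::
22) :::::::
:::::ZZ
::Z:Z:v
::Z::Z:
:::ZZ::
:::::::
:::::::
23) :::::::
:::::ZZ
::Z:Z<Z
::Z::Z:
:::ZZ::
:::::::
:::::::
24) :::::::
:::::^Z
::Z:ZZZ
::Z::Z:
:::ZZ::
:::::::
:::::::
25) :::::::
::::<:Z
::Z:ZZZ
::Z::Z:
:::ZZ::
:::::::
:::::::
26) ::::^::
::::Z:Z
::Z:ZZZ
::Z::Z:
:::ZZ::
:::::::
:::::::
27) ::::Z>:
::::Z:Z
::Z:ZZZ
::Z::Z:
:::ZZ::
:::::::
:::::::
28) ::::ZZ:
::::ZvZ
::Z:ZZZ
::Z::Z:
:::ZZ::
:::::::
:::::::
29) ::::ZZ:
::::<ZZ
::Z:ZZZ
::Z::Z:
:::ZZ::
:::::::
:::::::
30) ::::ZZ:
:::::ZZ
::Z:vZZ
::Z::Z:
:::ZZ::
:::::::
:::::::
31) ::::ZZ:
:::::ZZ
::Z::>Z
::Z::Z:
:::ZZ::
:::::::
:::::::
32) ::::ZZ:
:::::^Z
::Z:::Z
::Z::Z:
:::ZZ::
:::::::
:::::::
33) ::::ZZ:
::::<:Z
::Z:::Z
::Z::Z:
:::ZZ::
:::::::
:::::::
34) ::::^Z:
::::Z:Z
::Z:::Z
::Z::Z:
:::ZZ::
:::::::
:::::::
35) :::<:Z:
::::Z:Z
::Z:::Z
::Z::Z:
:::ZZ::
:::::::
:::::::
36) :::Z:Z:
::::Z:Z
::Z:::Z
::Z::Z:
:::ZZ::
:::::::
:::^:::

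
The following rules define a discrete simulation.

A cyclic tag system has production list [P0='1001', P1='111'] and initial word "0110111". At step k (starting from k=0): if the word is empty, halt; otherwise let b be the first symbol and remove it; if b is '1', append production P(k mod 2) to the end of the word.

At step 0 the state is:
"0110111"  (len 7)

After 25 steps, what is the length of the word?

0) "0110111"  (len 7)
1) "110111"  (len 6)
2) "10111111"  (len 8)
3) "01111111001"  (len 11)
4) "1111111001"  (len 10)
5) "1111110011001"  (len 13)
6) "111110011001111"  (len 15)
7) "111100110011111001"  (len 18)
8) "11100110011111001111"  (len 20)
9) "11001100111110011111001"  (len 23)
10) "1001100111110011111001111"  (len 25)
11) "0011001111100111110011111001"  (len 28)
12) "011001111100111110011111001"  (len 27)
13) "11001111100111110011111001"  (len 26)
14) "1001111100111110011111001111"  (len 28)
15) "0011111001111100111110011111001"  (len 31)
16) "011111001111100111110011111001"  (len 30)
17) "11111001111100111110011111001"  (len 29)
18) "1111001111100111110011111001111"  (len 31)
19) "1110011111001111100111110011111001"  (len 34)
20) "110011111001111100111110011111001111"  (len 36)
21) "100111110011111001111100111110011111001"  (len 39)
22) "00111110011111001111100111110011111001111"  (len 41)
23) "0111110011111001111100111110011111001111"  (len 40)
24) "111110011111001111100111110011111001111"  (len 39)
25) "111100111110011111001111100111110011111001"  (len 42)

42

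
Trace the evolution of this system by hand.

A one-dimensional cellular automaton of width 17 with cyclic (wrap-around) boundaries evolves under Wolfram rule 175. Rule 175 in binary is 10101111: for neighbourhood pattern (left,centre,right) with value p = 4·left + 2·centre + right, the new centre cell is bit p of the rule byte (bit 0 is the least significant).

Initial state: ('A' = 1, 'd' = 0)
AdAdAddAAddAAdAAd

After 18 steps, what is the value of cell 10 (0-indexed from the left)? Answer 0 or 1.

1

0) AdAdAddAAddAAdAAd
1) AAAAAdAAddAAdAAdA
2) AAAAdAAddAAdAAdAA
3) AAAdAAddAAdAAdAAA
4) AAdAAddAAdAAdAAAA
5) AdAAddAAdAAdAAAAA
6) dAAddAAdAAdAAAAAA
7) AAddAAdAAdAAAAAAd
8) AddAAdAAdAAAAAAdA
9) ddAAdAAdAAAAAAdAA
10) dAAdAAdAAAAAAdAAd
11) AAdAAdAAAAAAdAAdd
12) AdAAdAAAAAAdAAddA
13) dAAdAAAAAAdAAddAA
14) AAdAAAAAAdAAddAAd
15) AdAAAAAAdAAddAAdA
16) dAAAAAAdAAddAAdAA
17) AAAAAAdAAddAAdAAd
18) AAAAAdAAddAAdAAdA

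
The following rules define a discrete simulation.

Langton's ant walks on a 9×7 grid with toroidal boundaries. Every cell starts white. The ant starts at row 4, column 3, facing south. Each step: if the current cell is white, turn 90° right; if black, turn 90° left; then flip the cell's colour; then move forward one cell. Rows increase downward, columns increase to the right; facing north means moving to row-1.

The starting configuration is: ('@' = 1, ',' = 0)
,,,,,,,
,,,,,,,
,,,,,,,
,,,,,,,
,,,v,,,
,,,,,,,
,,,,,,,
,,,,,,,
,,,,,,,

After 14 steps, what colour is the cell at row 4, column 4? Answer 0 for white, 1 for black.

1

gen 0: ,,,,,,,
,,,,,,,
,,,,,,,
,,,,,,,
,,,v,,,
,,,,,,,
,,,,,,,
,,,,,,,
,,,,,,,
gen 1: ,,,,,,,
,,,,,,,
,,,,,,,
,,,,,,,
,,<@,,,
,,,,,,,
,,,,,,,
,,,,,,,
,,,,,,,
gen 2: ,,,,,,,
,,,,,,,
,,,,,,,
,,^,,,,
,,@@,,,
,,,,,,,
,,,,,,,
,,,,,,,
,,,,,,,
gen 3: ,,,,,,,
,,,,,,,
,,,,,,,
,,@>,,,
,,@@,,,
,,,,,,,
,,,,,,,
,,,,,,,
,,,,,,,
gen 4: ,,,,,,,
,,,,,,,
,,,,,,,
,,@@,,,
,,@v,,,
,,,,,,,
,,,,,,,
,,,,,,,
,,,,,,,
gen 5: ,,,,,,,
,,,,,,,
,,,,,,,
,,@@,,,
,,@,>,,
,,,,,,,
,,,,,,,
,,,,,,,
,,,,,,,
gen 6: ,,,,,,,
,,,,,,,
,,,,,,,
,,@@,,,
,,@,@,,
,,,,v,,
,,,,,,,
,,,,,,,
,,,,,,,
gen 7: ,,,,,,,
,,,,,,,
,,,,,,,
,,@@,,,
,,@,@,,
,,,<@,,
,,,,,,,
,,,,,,,
,,,,,,,
gen 8: ,,,,,,,
,,,,,,,
,,,,,,,
,,@@,,,
,,@^@,,
,,,@@,,
,,,,,,,
,,,,,,,
,,,,,,,
gen 9: ,,,,,,,
,,,,,,,
,,,,,,,
,,@@,,,
,,@@>,,
,,,@@,,
,,,,,,,
,,,,,,,
,,,,,,,
gen 10: ,,,,,,,
,,,,,,,
,,,,,,,
,,@@^,,
,,@@,,,
,,,@@,,
,,,,,,,
,,,,,,,
,,,,,,,
gen 11: ,,,,,,,
,,,,,,,
,,,,,,,
,,@@@>,
,,@@,,,
,,,@@,,
,,,,,,,
,,,,,,,
,,,,,,,
gen 12: ,,,,,,,
,,,,,,,
,,,,,,,
,,@@@@,
,,@@,v,
,,,@@,,
,,,,,,,
,,,,,,,
,,,,,,,
gen 13: ,,,,,,,
,,,,,,,
,,,,,,,
,,@@@@,
,,@@<@,
,,,@@,,
,,,,,,,
,,,,,,,
,,,,,,,
gen 14: ,,,,,,,
,,,,,,,
,,,,,,,
,,@@^@,
,,@@@@,
,,,@@,,
,,,,,,,
,,,,,,,
,,,,,,,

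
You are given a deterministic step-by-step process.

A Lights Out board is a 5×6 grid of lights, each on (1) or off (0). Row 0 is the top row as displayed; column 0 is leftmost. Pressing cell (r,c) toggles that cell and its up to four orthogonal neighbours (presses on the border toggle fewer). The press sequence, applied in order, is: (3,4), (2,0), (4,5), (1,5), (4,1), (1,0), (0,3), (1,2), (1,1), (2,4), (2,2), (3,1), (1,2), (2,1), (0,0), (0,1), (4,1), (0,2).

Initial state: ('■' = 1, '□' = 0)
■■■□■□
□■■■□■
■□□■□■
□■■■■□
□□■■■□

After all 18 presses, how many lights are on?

14

k=0  ■■■□■□
□■■■□■
■□□■□■
□■■■■□
□□■■■□
k=1  ■■■□■□
□■■■□■
■□□■■■
□■■□□■
□□■■□□
k=2  ■■■□■□
■■■■□■
□■□■■■
■■■□□■
□□■■□□
k=3  ■■■□■□
■■■■□■
□■□■■■
■■■□□□
□□■■■■
k=4  ■■■□■■
■■■■■□
□■□■■□
■■■□□□
□□■■■■
k=5  ■■■□■■
■■■■■□
□■□■■□
■□■□□□
■■□■■■
k=6  □■■□■■
□□■■■□
■■□■■□
■□■□□□
■■□■■■
k=7  □■□■□■
□□■□■□
■■□■■□
■□■□□□
■■□■■■
k=8  □■■■□■
□■□■■□
■■■■■□
■□■□□□
■■□■■■
k=9  □□■■□■
■□■■■□
■□■■■□
■□■□□□
■■□■■■
k=10  □□■■□■
■□■■□□
■□■□□■
■□■□■□
■■□■■■
k=11  □□■■□■
■□□■□□
■■□■□■
■□□□■□
■■□■■■
k=12  □□■■□■
■□□■□□
■□□■□■
□■■□■□
■□□■■■
k=13  □□□■□■
■■■□□□
■□■■□■
□■■□■□
■□□■■■
k=14  □□□■□■
■□■□□□
□■□■□■
□□■□■□
■□□■■■
k=15  ■■□■□■
□□■□□□
□■□■□■
□□■□■□
■□□■■■
k=16  □□■■□■
□■■□□□
□■□■□■
□□■□■□
■□□■■■
k=17  □□■■□■
□■■□□□
□■□■□■
□■■□■□
□■■■■■
k=18  □■□□□■
□■□□□□
□■□■□■
□■■□■□
□■■■■■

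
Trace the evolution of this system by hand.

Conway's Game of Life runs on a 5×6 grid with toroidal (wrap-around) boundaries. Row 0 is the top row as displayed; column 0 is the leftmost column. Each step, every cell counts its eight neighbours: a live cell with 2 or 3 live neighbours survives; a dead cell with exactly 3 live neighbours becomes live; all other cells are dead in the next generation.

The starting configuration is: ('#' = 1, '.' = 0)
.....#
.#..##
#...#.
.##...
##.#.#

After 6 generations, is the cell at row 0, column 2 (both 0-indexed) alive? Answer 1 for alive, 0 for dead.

0) .....#
.#..##
#...#.
.##...
##.#.#
1) .##...
....#.
#.###.
..###.
.#..##
2) ######
....##
.##...
#.....
##..##
3) ..#...
......
##...#
..#...
......
4) ......
##....
##....
##....
......
5) ......
##....
..#..#
##....
......
6) ......
##....
..#..#
##....
......

0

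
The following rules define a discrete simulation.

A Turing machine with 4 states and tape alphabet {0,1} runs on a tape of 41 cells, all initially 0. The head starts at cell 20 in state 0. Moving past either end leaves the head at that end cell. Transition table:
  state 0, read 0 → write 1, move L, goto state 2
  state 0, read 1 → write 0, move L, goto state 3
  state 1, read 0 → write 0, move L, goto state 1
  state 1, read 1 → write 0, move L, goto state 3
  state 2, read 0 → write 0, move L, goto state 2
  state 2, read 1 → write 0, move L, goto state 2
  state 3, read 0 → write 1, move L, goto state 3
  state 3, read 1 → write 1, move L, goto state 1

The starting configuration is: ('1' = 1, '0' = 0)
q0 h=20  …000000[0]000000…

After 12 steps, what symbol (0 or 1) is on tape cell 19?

0

k=0  q0 h=20  …000000[0]000000…
k=1  q2 h=19  …000000[0]100000…
k=2  q2 h=18  …000000[0]010000…
k=3  q2 h=17  …000000[0]001000…
k=4  q2 h=16  …000000[0]000100…
k=5  q2 h=15  …000000[0]000010…
k=6  q2 h=14  …000000[0]000001…
k=7  q2 h=13  …000000[0]000000…
k=8  q2 h=12  …000000[0]000000…
k=9  q2 h=11  …000000[0]000000…
k=10  q2 h=10  …000000[0]000000…
k=11  q2 h= 9  …000000[0]000000…
k=12  q2 h= 8  …000000[0]000000…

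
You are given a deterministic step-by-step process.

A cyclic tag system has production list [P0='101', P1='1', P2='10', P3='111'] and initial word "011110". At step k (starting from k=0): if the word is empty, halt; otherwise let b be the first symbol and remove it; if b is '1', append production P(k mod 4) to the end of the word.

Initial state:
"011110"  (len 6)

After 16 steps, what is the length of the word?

18

step 0: "011110"  (len 6)
step 1: "11110"  (len 5)
step 2: "11101"  (len 5)
step 3: "110110"  (len 6)
step 4: "10110111"  (len 8)
step 5: "0110111101"  (len 10)
step 6: "110111101"  (len 9)
step 7: "1011110110"  (len 10)
step 8: "011110110111"  (len 12)
step 9: "11110110111"  (len 11)
step 10: "11101101111"  (len 11)
step 11: "110110111110"  (len 12)
step 12: "10110111110111"  (len 14)
step 13: "0110111110111101"  (len 16)
step 14: "110111110111101"  (len 15)
step 15: "1011111011110110"  (len 16)
step 16: "011111011110110111"  (len 18)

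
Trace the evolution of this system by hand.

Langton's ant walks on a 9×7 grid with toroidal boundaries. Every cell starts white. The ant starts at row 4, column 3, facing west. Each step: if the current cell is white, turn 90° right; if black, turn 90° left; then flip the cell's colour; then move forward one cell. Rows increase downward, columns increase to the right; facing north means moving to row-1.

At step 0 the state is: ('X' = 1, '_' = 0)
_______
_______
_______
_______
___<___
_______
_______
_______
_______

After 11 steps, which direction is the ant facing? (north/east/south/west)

k=0  _______
_______
_______
_______
___<___
_______
_______
_______
_______
k=1  _______
_______
_______
___^___
___X___
_______
_______
_______
_______
k=2  _______
_______
_______
___X>__
___X___
_______
_______
_______
_______
k=3  _______
_______
_______
___XX__
___Xv__
_______
_______
_______
_______
k=4  _______
_______
_______
___XX__
___<X__
_______
_______
_______
_______
k=5  _______
_______
_______
___XX__
____X__
___v___
_______
_______
_______
k=6  _______
_______
_______
___XX__
____X__
__<X___
_______
_______
_______
k=7  _______
_______
_______
___XX__
__^_X__
__XX___
_______
_______
_______
k=8  _______
_______
_______
___XX__
__X>X__
__XX___
_______
_______
_______
k=9  _______
_______
_______
___XX__
__XXX__
__Xv___
_______
_______
_______
k=10  _______
_______
_______
___XX__
__XXX__
__X_>__
_______
_______
_______
k=11  _______
_______
_______
___XX__
__XXX__
__X_X__
____v__
_______
_______

south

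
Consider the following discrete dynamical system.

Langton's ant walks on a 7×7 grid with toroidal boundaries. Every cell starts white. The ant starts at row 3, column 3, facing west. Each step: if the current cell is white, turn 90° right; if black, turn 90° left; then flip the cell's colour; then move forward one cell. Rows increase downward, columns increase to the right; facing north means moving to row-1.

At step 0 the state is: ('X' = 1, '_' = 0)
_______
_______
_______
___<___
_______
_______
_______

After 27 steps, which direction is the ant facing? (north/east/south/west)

0) _______
_______
_______
___<___
_______
_______
_______
1) _______
_______
___^___
___X___
_______
_______
_______
2) _______
_______
___X>__
___X___
_______
_______
_______
3) _______
_______
___XX__
___Xv__
_______
_______
_______
4) _______
_______
___XX__
___<X__
_______
_______
_______
5) _______
_______
___XX__
____X__
___v___
_______
_______
6) _______
_______
___XX__
____X__
__<X___
_______
_______
7) _______
_______
___XX__
__^_X__
__XX___
_______
_______
8) _______
_______
___XX__
__X>X__
__XX___
_______
_______
9) _______
_______
___XX__
__XXX__
__Xv___
_______
_______
10) _______
_______
___XX__
__XXX__
__X_>__
_______
_______
11) _______
_______
___XX__
__XXX__
__X_X__
____v__
_______
12) _______
_______
___XX__
__XXX__
__X_X__
___<X__
_______
13) _______
_______
___XX__
__XXX__
__X^X__
___XX__
_______
14) _______
_______
___XX__
__XXX__
__XX>__
___XX__
_______
15) _______
_______
___XX__
__XX^__
__XX___
___XX__
_______
16) _______
_______
___XX__
__X<___
__XX___
___XX__
_______
17) _______
_______
___XX__
__X____
__Xv___
___XX__
_______
18) _______
_______
___XX__
__X____
__X_>__
___XX__
_______
19) _______
_______
___XX__
__X____
__X_X__
___Xv__
_______
20) _______
_______
___XX__
__X____
__X_X__
___X_>_
_______
21) _______
_______
___XX__
__X____
__X_X__
___X_X_
_____v_
22) _______
_______
___XX__
__X____
__X_X__
___X_X_
____<X_
23) _______
_______
___XX__
__X____
__X_X__
___X^X_
____XX_
24) _______
_______
___XX__
__X____
__X_X__
___XX>_
____XX_
25) _______
_______
___XX__
__X____
__X_X^_
___XX__
____XX_
26) _______
_______
___XX__
__X____
__X_XX>
___XX__
____XX_
27) _______
_______
___XX__
__X____
__X_XXX
___XX_v
____XX_

south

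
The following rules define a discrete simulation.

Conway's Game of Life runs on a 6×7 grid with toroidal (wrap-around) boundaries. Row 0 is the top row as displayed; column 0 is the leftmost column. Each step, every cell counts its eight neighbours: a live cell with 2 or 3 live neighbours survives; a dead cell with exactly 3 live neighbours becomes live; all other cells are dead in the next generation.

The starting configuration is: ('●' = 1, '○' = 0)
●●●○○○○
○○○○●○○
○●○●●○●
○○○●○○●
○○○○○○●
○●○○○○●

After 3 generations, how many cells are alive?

9

[0] ●●●○○○○
○○○○●○○
○●○●●○●
○○○●○○●
○○○○○○●
○●○○○○●
[1] ●●●○○○○
○○○○●●○
●○●●●○○
○○●●●○●
○○○○○●●
○●●○○○●
[2] ●○●●○●●
●○○○●●●
○●●○○○●
●●●○○○●
○●○○●○●
○○●○○●●
[3] ○○●●○○○
○○○○●○○
○○●●○○○
○○○●○○●
○○○●○○○
○○●○○○○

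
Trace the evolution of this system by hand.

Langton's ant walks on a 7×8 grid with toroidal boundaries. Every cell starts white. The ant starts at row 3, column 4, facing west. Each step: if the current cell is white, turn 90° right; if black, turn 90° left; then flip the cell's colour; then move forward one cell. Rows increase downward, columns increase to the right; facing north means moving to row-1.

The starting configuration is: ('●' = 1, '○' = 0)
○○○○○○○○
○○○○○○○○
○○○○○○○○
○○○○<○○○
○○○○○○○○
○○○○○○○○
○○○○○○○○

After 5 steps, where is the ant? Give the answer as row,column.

[0] ○○○○○○○○
○○○○○○○○
○○○○○○○○
○○○○<○○○
○○○○○○○○
○○○○○○○○
○○○○○○○○
[1] ○○○○○○○○
○○○○○○○○
○○○○^○○○
○○○○●○○○
○○○○○○○○
○○○○○○○○
○○○○○○○○
[2] ○○○○○○○○
○○○○○○○○
○○○○●>○○
○○○○●○○○
○○○○○○○○
○○○○○○○○
○○○○○○○○
[3] ○○○○○○○○
○○○○○○○○
○○○○●●○○
○○○○●v○○
○○○○○○○○
○○○○○○○○
○○○○○○○○
[4] ○○○○○○○○
○○○○○○○○
○○○○●●○○
○○○○<●○○
○○○○○○○○
○○○○○○○○
○○○○○○○○
[5] ○○○○○○○○
○○○○○○○○
○○○○●●○○
○○○○○●○○
○○○○v○○○
○○○○○○○○
○○○○○○○○

4,4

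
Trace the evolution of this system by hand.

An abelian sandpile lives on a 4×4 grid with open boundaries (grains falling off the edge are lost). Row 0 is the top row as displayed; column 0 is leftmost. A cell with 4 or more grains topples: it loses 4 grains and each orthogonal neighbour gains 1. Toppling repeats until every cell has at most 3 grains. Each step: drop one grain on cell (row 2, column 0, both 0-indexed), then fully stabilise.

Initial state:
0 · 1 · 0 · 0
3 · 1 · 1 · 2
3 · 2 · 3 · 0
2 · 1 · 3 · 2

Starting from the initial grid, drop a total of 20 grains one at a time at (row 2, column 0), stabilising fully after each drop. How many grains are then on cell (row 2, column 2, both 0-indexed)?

0) 0 · 1 · 0 · 0
3 · 1 · 1 · 2
3 · 2 · 3 · 0
2 · 1 · 3 · 2
1) 1 · 1 · 0 · 0
0 · 2 · 1 · 2
1 · 3 · 3 · 0
3 · 1 · 3 · 2
2) 1 · 1 · 0 · 0
0 · 2 · 1 · 2
2 · 3 · 3 · 0
3 · 1 · 3 · 2
3) 1 · 1 · 0 · 0
0 · 2 · 1 · 2
3 · 3 · 3 · 0
3 · 1 · 3 · 2
4) 1 · 1 · 0 · 0
1 · 3 · 2 · 2
2 · 2 · 1 · 1
1 · 0 · 1 · 3
5) 1 · 1 · 0 · 0
1 · 3 · 2 · 2
3 · 2 · 1 · 1
1 · 0 · 1 · 3
6) 1 · 1 · 0 · 0
2 · 3 · 2 · 2
0 · 3 · 1 · 1
2 · 0 · 1 · 3
7) 1 · 1 · 0 · 0
2 · 3 · 2 · 2
1 · 3 · 1 · 1
2 · 0 · 1 · 3
8) 1 · 1 · 0 · 0
2 · 3 · 2 · 2
2 · 3 · 1 · 1
2 · 0 · 1 · 3
9) 1 · 1 · 0 · 0
2 · 3 · 2 · 2
3 · 3 · 1 · 1
2 · 0 · 1 · 3
10) 2 · 2 · 0 · 0
0 · 1 · 3 · 2
2 · 1 · 2 · 1
3 · 1 · 1 · 3
11) 2 · 2 · 0 · 0
0 · 1 · 3 · 2
3 · 1 · 2 · 1
3 · 1 · 1 · 3
12) 2 · 2 · 0 · 0
1 · 1 · 3 · 2
1 · 2 · 2 · 1
0 · 2 · 1 · 3
13) 2 · 2 · 0 · 0
1 · 1 · 3 · 2
2 · 2 · 2 · 1
0 · 2 · 1 · 3
14) 2 · 2 · 0 · 0
1 · 1 · 3 · 2
3 · 2 · 2 · 1
0 · 2 · 1 · 3
15) 2 · 2 · 0 · 0
2 · 1 · 3 · 2
0 · 3 · 2 · 1
1 · 2 · 1 · 3
16) 2 · 2 · 0 · 0
2 · 1 · 3 · 2
1 · 3 · 2 · 1
1 · 2 · 1 · 3
17) 2 · 2 · 0 · 0
2 · 1 · 3 · 2
2 · 3 · 2 · 1
1 · 2 · 1 · 3
18) 2 · 2 · 0 · 0
2 · 1 · 3 · 2
3 · 3 · 2 · 1
1 · 2 · 1 · 3
19) 2 · 2 · 0 · 0
3 · 2 · 3 · 2
1 · 0 · 3 · 1
2 · 3 · 1 · 3
20) 2 · 2 · 0 · 0
3 · 2 · 3 · 2
2 · 0 · 3 · 1
2 · 3 · 1 · 3

3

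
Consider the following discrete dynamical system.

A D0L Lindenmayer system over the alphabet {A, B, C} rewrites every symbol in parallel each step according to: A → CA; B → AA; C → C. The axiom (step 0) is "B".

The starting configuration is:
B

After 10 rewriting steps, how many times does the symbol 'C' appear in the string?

[0] B
[1] AA
[2] CACA
[3] CCACCA
[4] CCCACCCA
[5] CCCCACCCCA
[6] CCCCCACCCCCA
[7] CCCCCCACCCCCCA
[8] CCCCCCCACCCCCCCA
[9] CCCCCCCCACCCCCCCCA
[10] CCCCCCCCCACCCCCCCCCA

18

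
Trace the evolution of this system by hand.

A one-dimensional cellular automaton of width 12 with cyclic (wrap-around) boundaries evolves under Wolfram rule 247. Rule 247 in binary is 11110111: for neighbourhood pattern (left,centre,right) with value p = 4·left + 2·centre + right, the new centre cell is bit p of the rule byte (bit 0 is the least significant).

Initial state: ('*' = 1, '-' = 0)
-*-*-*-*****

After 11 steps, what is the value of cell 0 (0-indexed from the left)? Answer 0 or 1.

t=0: -*-*-*-*****
t=1: *******-****
t=2: ********-***
t=3: *********-**
t=4: **********-*
t=5: ***********-
t=6: -***********
t=7: *-**********
t=8: **-*********
t=9: ***-********
t=10: ****-*******
t=11: *****-******

1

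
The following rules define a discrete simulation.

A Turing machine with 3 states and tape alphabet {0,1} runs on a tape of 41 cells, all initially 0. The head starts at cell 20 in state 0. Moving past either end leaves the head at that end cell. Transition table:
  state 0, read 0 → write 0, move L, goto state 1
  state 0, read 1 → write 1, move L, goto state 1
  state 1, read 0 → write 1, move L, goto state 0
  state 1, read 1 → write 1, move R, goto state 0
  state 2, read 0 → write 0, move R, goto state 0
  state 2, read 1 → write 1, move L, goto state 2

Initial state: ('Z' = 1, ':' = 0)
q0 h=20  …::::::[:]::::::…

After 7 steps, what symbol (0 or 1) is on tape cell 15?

gen 0: q0 h=20  …::::::[:]::::::…
gen 1: q1 h=19  …::::::[:]::::::…
gen 2: q0 h=18  …::::::[:]Z:::::…
gen 3: q1 h=17  …::::::[:]:Z::::…
gen 4: q0 h=16  …::::::[:]Z:Z:::…
gen 5: q1 h=15  …::::::[:]:Z:Z::…
gen 6: q0 h=14  …::::::[:]Z:Z:Z:…
gen 7: q1 h=13  …::::::[:]:Z:Z:Z…

1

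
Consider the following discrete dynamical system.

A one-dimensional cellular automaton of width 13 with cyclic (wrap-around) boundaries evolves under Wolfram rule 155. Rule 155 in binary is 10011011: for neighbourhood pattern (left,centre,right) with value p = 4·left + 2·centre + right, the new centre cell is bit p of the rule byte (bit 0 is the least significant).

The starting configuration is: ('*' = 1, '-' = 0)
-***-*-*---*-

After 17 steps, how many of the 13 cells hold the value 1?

10

[0] -***-*-*---*-
[1] ***-----***-*
[2] **-*******--*
[3] *--******-***
[4] -*******--***
[5] -******-****-
[6] ******--***-*
[7] *****-****--*
[8] ****--***-***
[9] ***-****--***
[10] **--***-*****
[11] *-****--*****
[12] --***-*******
[13] ****--******-
[14] ***-*******--
[15] **--******-**
[16] *-*******--**
[17] --******-****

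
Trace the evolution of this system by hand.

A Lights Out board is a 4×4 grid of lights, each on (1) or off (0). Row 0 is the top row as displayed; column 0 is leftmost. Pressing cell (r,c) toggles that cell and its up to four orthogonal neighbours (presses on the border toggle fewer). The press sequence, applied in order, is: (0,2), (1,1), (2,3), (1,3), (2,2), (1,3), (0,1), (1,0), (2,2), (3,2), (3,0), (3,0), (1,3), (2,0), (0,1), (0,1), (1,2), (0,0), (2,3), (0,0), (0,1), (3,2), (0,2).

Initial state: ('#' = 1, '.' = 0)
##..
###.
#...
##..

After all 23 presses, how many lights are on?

t=0: ##..
###.
#...
##..
t=1: #.##
##..
#...
##..
t=2: ####
..#.
##..
##..
t=3: ####
..##
####
##.#
t=4: ###.
....
###.
##.#
t=5: ###.
..#.
#..#
####
t=6: ####
...#
#...
####
t=7: ...#
.#.#
#...
####
t=8: #..#
#..#
....
####
t=9: #..#
#.##
.###
##.#
t=10: #..#
#.##
.#.#
#.#.
t=11: #..#
#.##
##.#
.##.
t=12: #..#
#.##
.#.#
#.#.
t=13: #...
#...
.#..
#.#.
t=14: #...
....
#...
..#.
t=15: .##.
.#..
#...
..#.
t=16: #...
....
#...
..#.
t=17: #.#.
.###
#.#.
..#.
t=18: .##.
####
#.#.
..#.
t=19: .##.
###.
#..#
..##
t=20: #.#.
.##.
#..#
..##
t=21: .#..
..#.
#..#
..##
t=22: .#..
..#.
#.##
.#..
t=23: ..##
....
#.##
.#..

6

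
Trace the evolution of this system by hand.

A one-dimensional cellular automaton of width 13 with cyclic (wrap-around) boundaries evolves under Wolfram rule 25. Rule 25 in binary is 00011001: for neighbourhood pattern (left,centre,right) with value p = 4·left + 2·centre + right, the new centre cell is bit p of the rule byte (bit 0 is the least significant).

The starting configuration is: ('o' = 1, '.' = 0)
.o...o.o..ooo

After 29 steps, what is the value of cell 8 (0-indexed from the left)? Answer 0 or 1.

1

0) .o...o.o..ooo
1) ..oo....o.o..
2) o.o.ooo....oo
3) ....o..ooo.o.
4) ooo..o.o....o
5) ...o....ooo.o
6) oo..ooo.o....
7) o.o.o....ooo.
8) .....ooo.o...
9) oooo.o....ooo
10) ......ooo.o..
11) ooooo.o....oo
12) .......ooo.o.
13) oooooo.o....o
14) ........ooo.o
15) ooooooo.o....
16) o........ooo.
17) .ooooooo.o...
18) .o........ooo
19) ..ooooooo.o..
20) o.o........oo
21) ...ooooooo.o.
22) oo.o........o
23) ....ooooooo.o
24) ooo.o........
25) o....ooooooo.
26) .ooo.o.......
27) .o....ooooooo
28) ..ooo.o......
29) o.o....oooooo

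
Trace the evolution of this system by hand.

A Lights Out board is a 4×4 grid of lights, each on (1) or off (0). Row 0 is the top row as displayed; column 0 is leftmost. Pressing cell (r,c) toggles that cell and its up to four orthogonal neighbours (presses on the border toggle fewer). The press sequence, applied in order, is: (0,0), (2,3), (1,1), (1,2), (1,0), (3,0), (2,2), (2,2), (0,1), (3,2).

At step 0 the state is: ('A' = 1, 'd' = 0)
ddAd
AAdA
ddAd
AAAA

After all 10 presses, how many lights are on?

9

k=0  ddAd
AAdA
ddAd
AAAA
k=1  AAAd
dAdA
ddAd
AAAA
k=2  AAAd
dAdd
dddA
AAAd
k=3  AdAd
AdAd
dAdA
AAAd
k=4  Addd
AAdA
dAAA
AAAd
k=5  dddd
dddA
AAAA
AAAd
k=6  dddd
dddA
dAAA
ddAd
k=7  dddd
ddAA
dddd
dddd
k=8  dddd
dddA
dAAA
ddAd
k=9  AAAd
dAdA
dAAA
ddAd
k=10  AAAd
dAdA
dAdA
dAdA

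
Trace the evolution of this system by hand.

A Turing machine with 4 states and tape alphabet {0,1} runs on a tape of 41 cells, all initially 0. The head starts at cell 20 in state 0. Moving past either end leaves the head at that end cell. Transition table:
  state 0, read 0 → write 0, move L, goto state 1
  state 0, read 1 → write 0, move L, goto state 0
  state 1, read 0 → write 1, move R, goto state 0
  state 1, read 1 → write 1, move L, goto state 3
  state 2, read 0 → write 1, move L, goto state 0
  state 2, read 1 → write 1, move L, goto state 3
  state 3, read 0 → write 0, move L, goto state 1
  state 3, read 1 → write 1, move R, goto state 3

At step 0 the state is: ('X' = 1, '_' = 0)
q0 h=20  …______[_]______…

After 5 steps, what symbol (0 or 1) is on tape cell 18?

step 0: q0 h=20  …______[_]______…
step 1: q1 h=19  …______[_]______…
step 2: q0 h=20  …_____X[_]______…
step 3: q1 h=19  …______[X]______…
step 4: q3 h=18  …______[_]X_____…
step 5: q1 h=17  …______[_]_X____…

0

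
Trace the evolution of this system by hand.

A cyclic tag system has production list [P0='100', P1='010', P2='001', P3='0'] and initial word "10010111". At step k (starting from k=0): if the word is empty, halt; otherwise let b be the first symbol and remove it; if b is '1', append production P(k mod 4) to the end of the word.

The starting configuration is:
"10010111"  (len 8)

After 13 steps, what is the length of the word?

9

k=0  "10010111"  (len 8)
k=1  "0010111100"  (len 10)
k=2  "010111100"  (len 9)
k=3  "10111100"  (len 8)
k=4  "01111000"  (len 8)
k=5  "1111000"  (len 7)
k=6  "111000010"  (len 9)
k=7  "11000010001"  (len 11)
k=8  "10000100010"  (len 11)
k=9  "0000100010100"  (len 13)
k=10  "000100010100"  (len 12)
k=11  "00100010100"  (len 11)
k=12  "0100010100"  (len 10)
k=13  "100010100"  (len 9)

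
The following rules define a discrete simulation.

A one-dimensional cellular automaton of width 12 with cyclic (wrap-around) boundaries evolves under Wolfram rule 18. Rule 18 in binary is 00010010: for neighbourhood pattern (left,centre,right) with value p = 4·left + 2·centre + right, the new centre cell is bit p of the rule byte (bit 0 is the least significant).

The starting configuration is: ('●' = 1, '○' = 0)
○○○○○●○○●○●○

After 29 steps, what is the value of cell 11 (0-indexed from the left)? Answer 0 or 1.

k=0  ○○○○○●○○●○●○
k=1  ○○○○●○●●○○○●
k=2  ●○○●○○○○●○●○
k=3  ○●●○●○○●○○○○
k=4  ●○○○○●●○●○○○
k=5  ○●○○●○○○○●○●
k=6  ○○●●○●○○●○○○
k=7  ○●○○○○●●○●○○
k=8  ●○●○○●○○○○●○
k=9  ○○○●●○●○○●○○
k=10  ○○●○○○○●●○●○
k=11  ○●○●○○●○○○○●
k=12  ○○○○●●○●○○●○
k=13  ○○○●○○○○●●○●
k=14  ●○●○●○○●○○○○
k=15  ○○○○○●●○●○○●
k=16  ●○○○●○○○○●●○
k=17  ○●○●○●○○●○○○
k=18  ●○○○○○●●○●○○
k=19  ○●○○○●○○○○●●
k=20  ○○●○●○●○○●○○
k=21  ○●○○○○○●●○●○
k=22  ●○●○○○●○○○○●
k=23  ○○○●○●○●○○●○
k=24  ○○●○○○○○●●○●
k=25  ●●○●○○○●○○○○
k=26  ○○○○●○●○●○○●
k=27  ●○○●○○○○○●●○
k=28  ○●●○●○○○●○○○
k=29  ●○○○○●○●○●○○

0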